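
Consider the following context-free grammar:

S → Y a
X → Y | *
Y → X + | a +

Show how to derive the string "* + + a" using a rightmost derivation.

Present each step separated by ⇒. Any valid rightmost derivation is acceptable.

S ⇒ Y a ⇒ X + a ⇒ Y + a ⇒ X + + a ⇒ * + + a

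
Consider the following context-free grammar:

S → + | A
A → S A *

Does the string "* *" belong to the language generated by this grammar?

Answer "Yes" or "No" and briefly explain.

No - no valid derivation exists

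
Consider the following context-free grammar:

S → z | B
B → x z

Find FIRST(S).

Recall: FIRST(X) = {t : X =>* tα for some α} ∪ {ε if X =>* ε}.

We compute FIRST(S) using the standard algorithm.
FIRST(B) = {x}
FIRST(S) = {x, z}
Therefore, FIRST(S) = {x, z}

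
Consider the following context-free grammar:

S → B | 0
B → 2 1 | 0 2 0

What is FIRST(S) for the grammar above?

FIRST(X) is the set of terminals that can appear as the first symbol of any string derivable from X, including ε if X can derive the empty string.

We compute FIRST(S) using the standard algorithm.
FIRST(B) = {0, 2}
FIRST(S) = {0, 2}
Therefore, FIRST(S) = {0, 2}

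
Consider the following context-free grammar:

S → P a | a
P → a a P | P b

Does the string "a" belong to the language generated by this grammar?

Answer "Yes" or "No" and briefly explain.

Yes - a valid derivation exists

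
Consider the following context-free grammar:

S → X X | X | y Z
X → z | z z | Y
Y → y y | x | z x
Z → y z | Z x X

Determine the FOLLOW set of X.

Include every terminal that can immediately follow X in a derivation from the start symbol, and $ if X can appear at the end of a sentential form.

We compute FOLLOW(X) using the standard algorithm.
FOLLOW(S) starts with {$}.
FIRST(S) = {x, y, z}
FIRST(X) = {x, y, z}
FIRST(Y) = {x, y, z}
FIRST(Z) = {y}
FOLLOW(S) = {$}
FOLLOW(X) = {$, x, y, z}
FOLLOW(Y) = {$, x, y, z}
FOLLOW(Z) = {$, x}
Therefore, FOLLOW(X) = {$, x, y, z}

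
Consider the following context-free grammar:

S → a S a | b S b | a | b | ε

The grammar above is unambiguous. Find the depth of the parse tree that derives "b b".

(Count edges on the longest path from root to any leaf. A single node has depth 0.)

2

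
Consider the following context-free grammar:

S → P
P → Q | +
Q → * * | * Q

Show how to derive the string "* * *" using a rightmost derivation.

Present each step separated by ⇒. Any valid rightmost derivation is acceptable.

S ⇒ P ⇒ Q ⇒ * Q ⇒ * * *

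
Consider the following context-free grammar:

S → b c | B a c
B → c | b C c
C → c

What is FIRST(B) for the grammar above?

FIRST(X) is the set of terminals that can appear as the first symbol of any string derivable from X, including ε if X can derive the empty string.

We compute FIRST(B) using the standard algorithm.
FIRST(B) = {b, c}
FIRST(C) = {c}
FIRST(S) = {b, c}
Therefore, FIRST(B) = {b, c}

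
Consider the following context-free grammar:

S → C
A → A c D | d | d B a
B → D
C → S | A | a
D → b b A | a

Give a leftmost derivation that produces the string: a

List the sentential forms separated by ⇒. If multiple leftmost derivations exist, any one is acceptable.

S ⇒ C ⇒ S ⇒ C ⇒ a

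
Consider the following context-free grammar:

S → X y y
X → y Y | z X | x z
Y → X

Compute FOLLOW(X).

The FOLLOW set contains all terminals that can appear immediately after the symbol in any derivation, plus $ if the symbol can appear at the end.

We compute FOLLOW(X) using the standard algorithm.
FOLLOW(S) starts with {$}.
FIRST(S) = {x, y, z}
FIRST(X) = {x, y, z}
FIRST(Y) = {x, y, z}
FOLLOW(S) = {$}
FOLLOW(X) = {y}
FOLLOW(Y) = {y}
Therefore, FOLLOW(X) = {y}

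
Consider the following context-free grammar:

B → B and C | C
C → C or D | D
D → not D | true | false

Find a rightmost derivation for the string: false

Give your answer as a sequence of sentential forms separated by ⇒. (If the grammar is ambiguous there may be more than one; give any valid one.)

B ⇒ C ⇒ D ⇒ false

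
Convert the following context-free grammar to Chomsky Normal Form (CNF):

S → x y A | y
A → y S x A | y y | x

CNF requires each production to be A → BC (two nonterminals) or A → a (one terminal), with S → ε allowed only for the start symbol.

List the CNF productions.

TX → x; TY → y; S → y; A → x; S → TX X0; X0 → TY A; A → TY X1; X1 → S X2; X2 → TX A; A → TY TY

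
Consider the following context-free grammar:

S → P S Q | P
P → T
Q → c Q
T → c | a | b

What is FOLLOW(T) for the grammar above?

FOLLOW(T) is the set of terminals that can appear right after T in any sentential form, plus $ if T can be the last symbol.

We compute FOLLOW(T) using the standard algorithm.
FOLLOW(S) starts with {$}.
FIRST(P) = {a, b, c}
FIRST(Q) = {c}
FIRST(S) = {a, b, c}
FIRST(T) = {a, b, c}
FOLLOW(P) = {$, a, b, c}
FOLLOW(Q) = {$, c}
FOLLOW(S) = {$, c}
FOLLOW(T) = {$, a, b, c}
Therefore, FOLLOW(T) = {$, a, b, c}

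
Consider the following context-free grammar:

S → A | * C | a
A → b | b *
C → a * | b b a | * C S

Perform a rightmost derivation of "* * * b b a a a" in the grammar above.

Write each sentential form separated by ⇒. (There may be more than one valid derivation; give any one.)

S ⇒ * C ⇒ * * C S ⇒ * * C a ⇒ * * * C S a ⇒ * * * C a a ⇒ * * * b b a a a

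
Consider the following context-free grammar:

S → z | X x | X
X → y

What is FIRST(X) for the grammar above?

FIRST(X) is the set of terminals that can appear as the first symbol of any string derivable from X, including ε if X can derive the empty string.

We compute FIRST(X) using the standard algorithm.
FIRST(S) = {y, z}
FIRST(X) = {y}
Therefore, FIRST(X) = {y}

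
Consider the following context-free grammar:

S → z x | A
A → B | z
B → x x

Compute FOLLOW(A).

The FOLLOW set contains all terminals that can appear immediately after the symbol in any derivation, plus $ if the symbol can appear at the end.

We compute FOLLOW(A) using the standard algorithm.
FOLLOW(S) starts with {$}.
FIRST(A) = {x, z}
FIRST(B) = {x}
FIRST(S) = {x, z}
FOLLOW(A) = {$}
FOLLOW(B) = {$}
FOLLOW(S) = {$}
Therefore, FOLLOW(A) = {$}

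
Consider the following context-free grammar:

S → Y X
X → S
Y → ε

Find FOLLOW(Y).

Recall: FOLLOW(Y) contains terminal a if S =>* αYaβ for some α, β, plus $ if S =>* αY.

We compute FOLLOW(Y) using the standard algorithm.
FOLLOW(S) starts with {$}.
FIRST(S) = {}
FIRST(X) = {}
FIRST(Y) = {ε}
FOLLOW(S) = {$}
FOLLOW(X) = {$}
FOLLOW(Y) = {}
Therefore, FOLLOW(Y) = {}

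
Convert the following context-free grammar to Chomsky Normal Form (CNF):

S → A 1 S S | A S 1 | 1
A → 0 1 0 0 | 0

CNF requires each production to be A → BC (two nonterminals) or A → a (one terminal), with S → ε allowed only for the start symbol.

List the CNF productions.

T1 → 1; S → 1; T0 → 0; A → 0; S → A X0; X0 → T1 X1; X1 → S S; S → A X2; X2 → S T1; A → T0 X3; X3 → T1 X4; X4 → T0 T0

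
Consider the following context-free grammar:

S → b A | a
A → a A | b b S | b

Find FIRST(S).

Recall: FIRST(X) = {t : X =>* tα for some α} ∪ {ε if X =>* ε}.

We compute FIRST(S) using the standard algorithm.
FIRST(A) = {a, b}
FIRST(S) = {a, b}
Therefore, FIRST(S) = {a, b}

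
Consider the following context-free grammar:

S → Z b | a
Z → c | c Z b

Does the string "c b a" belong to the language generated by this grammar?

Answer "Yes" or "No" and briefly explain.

No - no valid derivation exists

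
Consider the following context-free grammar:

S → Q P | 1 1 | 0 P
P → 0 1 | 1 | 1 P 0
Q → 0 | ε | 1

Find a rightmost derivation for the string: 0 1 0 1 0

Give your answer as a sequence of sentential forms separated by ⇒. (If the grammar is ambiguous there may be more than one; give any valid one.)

S ⇒ 0 P ⇒ 0 1 P 0 ⇒ 0 1 0 1 0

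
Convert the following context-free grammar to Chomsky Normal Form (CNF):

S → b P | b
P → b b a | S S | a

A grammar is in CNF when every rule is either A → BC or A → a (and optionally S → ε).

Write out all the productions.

TB → b; S → b; TA → a; P → a; S → TB P; P → TB X0; X0 → TB TA; P → S S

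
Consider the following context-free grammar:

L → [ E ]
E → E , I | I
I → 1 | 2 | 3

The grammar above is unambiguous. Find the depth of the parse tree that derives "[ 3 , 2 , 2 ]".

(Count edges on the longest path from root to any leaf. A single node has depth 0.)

5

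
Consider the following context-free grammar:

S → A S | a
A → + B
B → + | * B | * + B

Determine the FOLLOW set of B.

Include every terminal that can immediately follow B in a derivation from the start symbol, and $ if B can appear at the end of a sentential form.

We compute FOLLOW(B) using the standard algorithm.
FOLLOW(S) starts with {$}.
FIRST(A) = {+}
FIRST(B) = {*, +}
FIRST(S) = {+, a}
FOLLOW(A) = {+, a}
FOLLOW(B) = {+, a}
FOLLOW(S) = {$}
Therefore, FOLLOW(B) = {+, a}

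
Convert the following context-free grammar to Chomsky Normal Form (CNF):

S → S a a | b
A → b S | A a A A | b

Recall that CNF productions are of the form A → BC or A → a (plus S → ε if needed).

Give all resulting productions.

TA → a; S → b; TB → b; A → b; S → S X0; X0 → TA TA; A → TB S; A → A X1; X1 → TA X2; X2 → A A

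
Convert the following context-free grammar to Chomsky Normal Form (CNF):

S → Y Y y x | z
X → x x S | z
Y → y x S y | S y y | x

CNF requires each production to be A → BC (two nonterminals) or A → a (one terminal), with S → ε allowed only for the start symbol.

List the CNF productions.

TY → y; TX → x; S → z; X → z; Y → x; S → Y X0; X0 → Y X1; X1 → TY TX; X → TX X2; X2 → TX S; Y → TY X3; X3 → TX X4; X4 → S TY; Y → S X5; X5 → TY TY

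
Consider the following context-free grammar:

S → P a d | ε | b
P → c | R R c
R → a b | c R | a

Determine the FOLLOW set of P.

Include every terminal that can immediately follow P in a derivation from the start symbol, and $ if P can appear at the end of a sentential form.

We compute FOLLOW(P) using the standard algorithm.
FOLLOW(S) starts with {$}.
FIRST(P) = {a, c}
FIRST(R) = {a, c}
FIRST(S) = {a, b, c, ε}
FOLLOW(P) = {a}
FOLLOW(R) = {a, c}
FOLLOW(S) = {$}
Therefore, FOLLOW(P) = {a}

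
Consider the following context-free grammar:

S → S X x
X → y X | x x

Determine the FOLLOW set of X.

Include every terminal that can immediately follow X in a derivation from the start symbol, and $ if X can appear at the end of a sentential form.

We compute FOLLOW(X) using the standard algorithm.
FOLLOW(S) starts with {$}.
FIRST(S) = {}
FIRST(X) = {x, y}
FOLLOW(S) = {$, x, y}
FOLLOW(X) = {x}
Therefore, FOLLOW(X) = {x}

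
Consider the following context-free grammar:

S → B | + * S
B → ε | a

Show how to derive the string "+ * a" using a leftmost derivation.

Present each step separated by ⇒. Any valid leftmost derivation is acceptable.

S ⇒ + * S ⇒ + * B ⇒ + * a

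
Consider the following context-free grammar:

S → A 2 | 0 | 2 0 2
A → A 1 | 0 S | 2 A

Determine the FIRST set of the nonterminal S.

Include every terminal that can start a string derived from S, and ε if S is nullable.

We compute FIRST(S) using the standard algorithm.
FIRST(A) = {0, 2}
FIRST(S) = {0, 2}
Therefore, FIRST(S) = {0, 2}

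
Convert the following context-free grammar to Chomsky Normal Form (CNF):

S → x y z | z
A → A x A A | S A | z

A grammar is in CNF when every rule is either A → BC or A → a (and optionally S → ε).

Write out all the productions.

TX → x; TY → y; TZ → z; S → z; A → z; S → TX X0; X0 → TY TZ; A → A X1; X1 → TX X2; X2 → A A; A → S A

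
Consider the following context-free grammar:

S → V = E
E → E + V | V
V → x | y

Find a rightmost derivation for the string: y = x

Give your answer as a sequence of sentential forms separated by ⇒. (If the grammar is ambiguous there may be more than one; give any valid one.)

S ⇒ V = E ⇒ V = V ⇒ V = x ⇒ y = x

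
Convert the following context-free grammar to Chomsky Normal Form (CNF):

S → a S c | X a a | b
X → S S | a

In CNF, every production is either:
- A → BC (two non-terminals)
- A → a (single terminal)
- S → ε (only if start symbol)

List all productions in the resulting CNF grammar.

TA → a; TC → c; S → b; X → a; S → TA X0; X0 → S TC; S → X X1; X1 → TA TA; X → S S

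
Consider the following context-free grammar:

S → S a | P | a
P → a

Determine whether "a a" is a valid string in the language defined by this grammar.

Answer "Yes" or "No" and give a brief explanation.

Yes - a valid derivation exists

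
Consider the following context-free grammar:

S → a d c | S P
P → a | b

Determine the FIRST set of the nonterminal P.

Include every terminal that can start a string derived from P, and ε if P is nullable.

We compute FIRST(P) using the standard algorithm.
FIRST(P) = {a, b}
FIRST(S) = {a}
Therefore, FIRST(P) = {a, b}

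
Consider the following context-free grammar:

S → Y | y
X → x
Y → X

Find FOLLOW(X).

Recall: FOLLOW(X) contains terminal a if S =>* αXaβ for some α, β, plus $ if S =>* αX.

We compute FOLLOW(X) using the standard algorithm.
FOLLOW(S) starts with {$}.
FIRST(S) = {x, y}
FIRST(X) = {x}
FIRST(Y) = {x}
FOLLOW(S) = {$}
FOLLOW(X) = {$}
FOLLOW(Y) = {$}
Therefore, FOLLOW(X) = {$}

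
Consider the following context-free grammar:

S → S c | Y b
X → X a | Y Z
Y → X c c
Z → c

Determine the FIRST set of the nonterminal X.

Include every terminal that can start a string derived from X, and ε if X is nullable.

We compute FIRST(X) using the standard algorithm.
FIRST(S) = {}
FIRST(X) = {}
FIRST(Y) = {}
FIRST(Z) = {c}
Therefore, FIRST(X) = {}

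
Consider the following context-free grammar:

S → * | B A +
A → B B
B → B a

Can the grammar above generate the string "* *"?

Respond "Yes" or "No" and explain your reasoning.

No - no valid derivation exists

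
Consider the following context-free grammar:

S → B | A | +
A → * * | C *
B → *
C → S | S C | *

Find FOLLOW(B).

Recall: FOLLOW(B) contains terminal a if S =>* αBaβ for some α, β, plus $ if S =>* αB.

We compute FOLLOW(B) using the standard algorithm.
FOLLOW(S) starts with {$}.
FIRST(A) = {*, +}
FIRST(B) = {*}
FIRST(C) = {*, +}
FIRST(S) = {*, +}
FOLLOW(A) = {$, *, +}
FOLLOW(B) = {$, *, +}
FOLLOW(C) = {*}
FOLLOW(S) = {$, *, +}
Therefore, FOLLOW(B) = {$, *, +}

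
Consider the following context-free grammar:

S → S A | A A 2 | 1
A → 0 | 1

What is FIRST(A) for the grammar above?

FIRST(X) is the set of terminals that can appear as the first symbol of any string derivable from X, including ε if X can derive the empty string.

We compute FIRST(A) using the standard algorithm.
FIRST(A) = {0, 1}
FIRST(S) = {0, 1}
Therefore, FIRST(A) = {0, 1}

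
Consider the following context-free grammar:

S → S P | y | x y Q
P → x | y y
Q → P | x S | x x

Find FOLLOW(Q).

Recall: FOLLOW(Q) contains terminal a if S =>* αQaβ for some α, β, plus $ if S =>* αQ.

We compute FOLLOW(Q) using the standard algorithm.
FOLLOW(S) starts with {$}.
FIRST(P) = {x, y}
FIRST(Q) = {x, y}
FIRST(S) = {x, y}
FOLLOW(P) = {$, x, y}
FOLLOW(Q) = {$, x, y}
FOLLOW(S) = {$, x, y}
Therefore, FOLLOW(Q) = {$, x, y}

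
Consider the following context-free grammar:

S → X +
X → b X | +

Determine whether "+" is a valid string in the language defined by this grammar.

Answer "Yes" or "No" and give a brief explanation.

No - no valid derivation exists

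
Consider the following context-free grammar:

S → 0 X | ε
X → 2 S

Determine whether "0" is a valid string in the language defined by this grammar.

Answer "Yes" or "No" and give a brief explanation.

No - no valid derivation exists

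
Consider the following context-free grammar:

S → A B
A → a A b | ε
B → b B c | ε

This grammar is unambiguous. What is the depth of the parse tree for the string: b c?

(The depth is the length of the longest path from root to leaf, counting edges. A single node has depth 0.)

3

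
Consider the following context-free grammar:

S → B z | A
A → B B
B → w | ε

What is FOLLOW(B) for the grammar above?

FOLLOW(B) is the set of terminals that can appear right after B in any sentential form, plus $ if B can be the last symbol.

We compute FOLLOW(B) using the standard algorithm.
FOLLOW(S) starts with {$}.
FIRST(A) = {w, ε}
FIRST(B) = {w, ε}
FIRST(S) = {w, z, ε}
FOLLOW(A) = {$}
FOLLOW(B) = {$, w, z}
FOLLOW(S) = {$}
Therefore, FOLLOW(B) = {$, w, z}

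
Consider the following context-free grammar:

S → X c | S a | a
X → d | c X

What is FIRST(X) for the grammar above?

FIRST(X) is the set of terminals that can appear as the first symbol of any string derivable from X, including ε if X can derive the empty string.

We compute FIRST(X) using the standard algorithm.
FIRST(S) = {a, c, d}
FIRST(X) = {c, d}
Therefore, FIRST(X) = {c, d}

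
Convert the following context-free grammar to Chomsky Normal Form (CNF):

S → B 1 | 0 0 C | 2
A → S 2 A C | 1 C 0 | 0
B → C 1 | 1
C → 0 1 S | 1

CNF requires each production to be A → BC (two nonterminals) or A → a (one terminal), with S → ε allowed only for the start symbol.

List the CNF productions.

T1 → 1; T0 → 0; S → 2; T2 → 2; A → 0; B → 1; C → 1; S → B T1; S → T0 X0; X0 → T0 C; A → S X1; X1 → T2 X2; X2 → A C; A → T1 X3; X3 → C T0; B → C T1; C → T0 X4; X4 → T1 S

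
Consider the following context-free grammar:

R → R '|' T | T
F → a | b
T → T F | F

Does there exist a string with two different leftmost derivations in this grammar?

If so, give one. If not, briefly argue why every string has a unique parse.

No - every string in the language has a unique leftmost derivation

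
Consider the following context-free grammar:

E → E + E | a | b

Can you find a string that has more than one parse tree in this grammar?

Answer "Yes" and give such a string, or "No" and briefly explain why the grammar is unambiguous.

Yes - the string 'a + a + b + b + b' has two distinct parse trees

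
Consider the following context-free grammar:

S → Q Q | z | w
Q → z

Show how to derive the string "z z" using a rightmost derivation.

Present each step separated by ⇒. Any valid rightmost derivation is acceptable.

S ⇒ Q Q ⇒ Q z ⇒ z z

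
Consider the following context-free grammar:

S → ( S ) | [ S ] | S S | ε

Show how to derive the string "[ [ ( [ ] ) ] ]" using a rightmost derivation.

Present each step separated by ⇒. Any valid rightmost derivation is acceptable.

S ⇒ [ S ] ⇒ [ [ S ] ] ⇒ [ [ ( S ) ] ] ⇒ [ [ ( [ S ] ) ] ] ⇒ [ [ ( [ ] ) ] ]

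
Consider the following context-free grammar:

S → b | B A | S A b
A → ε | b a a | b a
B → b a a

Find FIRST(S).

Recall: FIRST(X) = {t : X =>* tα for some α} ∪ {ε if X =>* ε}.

We compute FIRST(S) using the standard algorithm.
FIRST(A) = {b, ε}
FIRST(B) = {b}
FIRST(S) = {b}
Therefore, FIRST(S) = {b}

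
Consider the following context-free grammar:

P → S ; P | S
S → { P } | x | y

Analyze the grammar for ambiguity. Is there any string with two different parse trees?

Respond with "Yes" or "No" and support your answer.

No - the grammar is unambiguous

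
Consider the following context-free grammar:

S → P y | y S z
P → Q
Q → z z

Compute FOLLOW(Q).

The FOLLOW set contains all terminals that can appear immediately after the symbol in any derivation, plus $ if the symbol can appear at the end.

We compute FOLLOW(Q) using the standard algorithm.
FOLLOW(S) starts with {$}.
FIRST(P) = {z}
FIRST(Q) = {z}
FIRST(S) = {y, z}
FOLLOW(P) = {y}
FOLLOW(Q) = {y}
FOLLOW(S) = {$, z}
Therefore, FOLLOW(Q) = {y}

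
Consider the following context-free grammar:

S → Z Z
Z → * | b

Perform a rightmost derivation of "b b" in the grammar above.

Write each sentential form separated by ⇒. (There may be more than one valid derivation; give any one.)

S ⇒ Z Z ⇒ Z b ⇒ b b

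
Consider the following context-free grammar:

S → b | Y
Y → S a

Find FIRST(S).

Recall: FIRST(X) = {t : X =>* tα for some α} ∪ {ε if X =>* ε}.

We compute FIRST(S) using the standard algorithm.
FIRST(S) = {b}
FIRST(Y) = {b}
Therefore, FIRST(S) = {b}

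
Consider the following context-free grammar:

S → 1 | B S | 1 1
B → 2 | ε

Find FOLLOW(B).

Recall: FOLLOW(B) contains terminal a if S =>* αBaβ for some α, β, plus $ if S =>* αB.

We compute FOLLOW(B) using the standard algorithm.
FOLLOW(S) starts with {$}.
FIRST(B) = {2, ε}
FIRST(S) = {1, 2}
FOLLOW(B) = {1, 2}
FOLLOW(S) = {$}
Therefore, FOLLOW(B) = {1, 2}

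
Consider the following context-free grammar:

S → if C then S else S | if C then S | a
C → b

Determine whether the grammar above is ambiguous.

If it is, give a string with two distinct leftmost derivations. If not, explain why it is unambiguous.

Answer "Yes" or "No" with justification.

Yes - the string 'if b then if b then if b then a else a else a' has two distinct leftmost derivations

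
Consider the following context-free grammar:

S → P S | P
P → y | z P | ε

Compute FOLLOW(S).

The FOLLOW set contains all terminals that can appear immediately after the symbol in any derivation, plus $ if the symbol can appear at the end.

We compute FOLLOW(S) using the standard algorithm.
FOLLOW(S) starts with {$}.
FIRST(P) = {y, z, ε}
FIRST(S) = {y, z, ε}
FOLLOW(P) = {$, y, z}
FOLLOW(S) = {$}
Therefore, FOLLOW(S) = {$}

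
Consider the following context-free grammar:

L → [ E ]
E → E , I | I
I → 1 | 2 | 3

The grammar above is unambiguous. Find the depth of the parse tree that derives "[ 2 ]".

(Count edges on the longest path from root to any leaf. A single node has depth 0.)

3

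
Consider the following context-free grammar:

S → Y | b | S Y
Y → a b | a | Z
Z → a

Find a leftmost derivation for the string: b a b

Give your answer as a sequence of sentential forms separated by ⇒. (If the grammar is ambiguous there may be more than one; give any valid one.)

S ⇒ S Y ⇒ b Y ⇒ b a b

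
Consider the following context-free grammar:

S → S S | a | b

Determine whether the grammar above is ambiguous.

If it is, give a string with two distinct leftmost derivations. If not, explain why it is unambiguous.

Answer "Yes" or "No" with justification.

Yes - the string 'a b b a b' has two distinct leftmost derivations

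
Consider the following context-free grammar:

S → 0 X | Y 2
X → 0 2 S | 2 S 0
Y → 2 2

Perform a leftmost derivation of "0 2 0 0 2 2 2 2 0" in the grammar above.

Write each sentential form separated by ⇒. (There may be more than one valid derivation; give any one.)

S ⇒ 0 X ⇒ 0 2 S 0 ⇒ 0 2 0 X 0 ⇒ 0 2 0 0 2 S 0 ⇒ 0 2 0 0 2 Y 2 0 ⇒ 0 2 0 0 2 2 2 2 0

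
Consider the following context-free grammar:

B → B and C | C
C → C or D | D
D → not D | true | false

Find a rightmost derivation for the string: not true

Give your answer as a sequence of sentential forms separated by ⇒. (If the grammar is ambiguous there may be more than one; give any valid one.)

B ⇒ C ⇒ D ⇒ not D ⇒ not true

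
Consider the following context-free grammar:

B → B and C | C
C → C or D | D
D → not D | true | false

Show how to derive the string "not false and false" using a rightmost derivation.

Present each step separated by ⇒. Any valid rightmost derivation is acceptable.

B ⇒ B and C ⇒ B and D ⇒ B and false ⇒ C and false ⇒ D and false ⇒ not D and false ⇒ not false and false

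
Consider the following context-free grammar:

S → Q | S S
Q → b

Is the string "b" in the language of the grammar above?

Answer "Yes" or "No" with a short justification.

Yes - a valid derivation exists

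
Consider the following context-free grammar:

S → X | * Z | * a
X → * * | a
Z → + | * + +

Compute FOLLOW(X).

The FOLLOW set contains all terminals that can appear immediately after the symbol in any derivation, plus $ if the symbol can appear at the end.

We compute FOLLOW(X) using the standard algorithm.
FOLLOW(S) starts with {$}.
FIRST(S) = {*, a}
FIRST(X) = {*, a}
FIRST(Z) = {*, +}
FOLLOW(S) = {$}
FOLLOW(X) = {$}
FOLLOW(Z) = {$}
Therefore, FOLLOW(X) = {$}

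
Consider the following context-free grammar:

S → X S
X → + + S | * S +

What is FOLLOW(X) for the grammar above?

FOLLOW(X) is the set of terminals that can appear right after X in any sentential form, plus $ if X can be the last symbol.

We compute FOLLOW(X) using the standard algorithm.
FOLLOW(S) starts with {$}.
FIRST(S) = {*, +}
FIRST(X) = {*, +}
FOLLOW(S) = {$, *, +}
FOLLOW(X) = {*, +}
Therefore, FOLLOW(X) = {*, +}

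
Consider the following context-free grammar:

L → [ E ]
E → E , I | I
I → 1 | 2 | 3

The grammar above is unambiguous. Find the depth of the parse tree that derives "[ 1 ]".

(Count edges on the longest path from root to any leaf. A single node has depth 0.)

3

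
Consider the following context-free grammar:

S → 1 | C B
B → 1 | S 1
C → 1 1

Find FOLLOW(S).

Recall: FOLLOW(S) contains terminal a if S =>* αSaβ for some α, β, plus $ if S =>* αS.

We compute FOLLOW(S) using the standard algorithm.
FOLLOW(S) starts with {$}.
FIRST(B) = {1}
FIRST(C) = {1}
FIRST(S) = {1}
FOLLOW(B) = {$, 1}
FOLLOW(C) = {1}
FOLLOW(S) = {$, 1}
Therefore, FOLLOW(S) = {$, 1}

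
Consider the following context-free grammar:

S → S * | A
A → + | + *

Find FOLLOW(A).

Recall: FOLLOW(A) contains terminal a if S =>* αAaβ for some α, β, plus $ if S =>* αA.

We compute FOLLOW(A) using the standard algorithm.
FOLLOW(S) starts with {$}.
FIRST(A) = {+}
FIRST(S) = {+}
FOLLOW(A) = {$, *}
FOLLOW(S) = {$, *}
Therefore, FOLLOW(A) = {$, *}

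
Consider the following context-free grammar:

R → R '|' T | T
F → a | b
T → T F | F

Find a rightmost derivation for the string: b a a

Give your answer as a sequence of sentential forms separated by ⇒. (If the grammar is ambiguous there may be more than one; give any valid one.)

R ⇒ T ⇒ T F ⇒ T a ⇒ T F a ⇒ T a a ⇒ F a a ⇒ b a a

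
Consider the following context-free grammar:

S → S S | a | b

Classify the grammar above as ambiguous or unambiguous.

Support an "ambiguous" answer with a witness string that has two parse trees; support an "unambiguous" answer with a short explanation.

Ambiguous - the string 'b b b a a' has two distinct parse trees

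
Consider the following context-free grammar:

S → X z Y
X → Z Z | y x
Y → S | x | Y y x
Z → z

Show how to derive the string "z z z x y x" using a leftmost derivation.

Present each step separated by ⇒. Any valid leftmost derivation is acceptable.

S ⇒ X z Y ⇒ Z Z z Y ⇒ z Z z Y ⇒ z z z Y ⇒ z z z Y y x ⇒ z z z x y x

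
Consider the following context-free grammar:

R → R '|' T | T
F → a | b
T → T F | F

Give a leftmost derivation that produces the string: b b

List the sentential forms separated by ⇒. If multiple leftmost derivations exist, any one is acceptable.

R ⇒ T ⇒ T F ⇒ F F ⇒ b F ⇒ b b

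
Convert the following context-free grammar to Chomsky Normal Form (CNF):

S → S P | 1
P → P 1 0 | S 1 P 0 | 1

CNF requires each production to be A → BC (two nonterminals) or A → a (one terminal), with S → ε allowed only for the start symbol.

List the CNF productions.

S → 1; T1 → 1; T0 → 0; P → 1; S → S P; P → P X0; X0 → T1 T0; P → S X1; X1 → T1 X2; X2 → P T0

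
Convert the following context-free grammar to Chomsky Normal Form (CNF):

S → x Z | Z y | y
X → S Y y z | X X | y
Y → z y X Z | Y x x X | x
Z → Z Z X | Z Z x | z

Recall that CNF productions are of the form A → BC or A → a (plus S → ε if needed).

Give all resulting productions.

TX → x; TY → y; S → y; TZ → z; X → y; Y → x; Z → z; S → TX Z; S → Z TY; X → S X0; X0 → Y X1; X1 → TY TZ; X → X X; Y → TZ X2; X2 → TY X3; X3 → X Z; Y → Y X4; X4 → TX X5; X5 → TX X; Z → Z X6; X6 → Z X; Z → Z X7; X7 → Z TX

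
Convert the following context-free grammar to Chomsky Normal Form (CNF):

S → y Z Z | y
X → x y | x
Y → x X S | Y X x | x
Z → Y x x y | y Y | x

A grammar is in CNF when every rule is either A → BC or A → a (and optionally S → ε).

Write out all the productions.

TY → y; S → y; TX → x; X → x; Y → x; Z → x; S → TY X0; X0 → Z Z; X → TX TY; Y → TX X1; X1 → X S; Y → Y X2; X2 → X TX; Z → Y X3; X3 → TX X4; X4 → TX TY; Z → TY Y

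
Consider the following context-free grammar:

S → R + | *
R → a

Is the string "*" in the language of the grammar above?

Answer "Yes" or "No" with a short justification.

Yes - a valid derivation exists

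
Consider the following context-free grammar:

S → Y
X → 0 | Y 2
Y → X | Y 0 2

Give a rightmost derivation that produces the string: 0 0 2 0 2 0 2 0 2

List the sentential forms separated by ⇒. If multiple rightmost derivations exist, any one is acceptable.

S ⇒ Y ⇒ Y 0 2 ⇒ Y 0 2 0 2 ⇒ Y 0 2 0 2 0 2 ⇒ Y 0 2 0 2 0 2 0 2 ⇒ X 0 2 0 2 0 2 0 2 ⇒ 0 0 2 0 2 0 2 0 2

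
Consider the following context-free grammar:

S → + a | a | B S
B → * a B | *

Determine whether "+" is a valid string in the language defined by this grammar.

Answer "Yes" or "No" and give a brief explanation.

No - no valid derivation exists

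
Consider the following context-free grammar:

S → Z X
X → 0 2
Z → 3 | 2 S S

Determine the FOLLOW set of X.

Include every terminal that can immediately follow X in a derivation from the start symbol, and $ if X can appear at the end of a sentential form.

We compute FOLLOW(X) using the standard algorithm.
FOLLOW(S) starts with {$}.
FIRST(S) = {2, 3}
FIRST(X) = {0}
FIRST(Z) = {2, 3}
FOLLOW(S) = {$, 0, 2, 3}
FOLLOW(X) = {$, 0, 2, 3}
FOLLOW(Z) = {0}
Therefore, FOLLOW(X) = {$, 0, 2, 3}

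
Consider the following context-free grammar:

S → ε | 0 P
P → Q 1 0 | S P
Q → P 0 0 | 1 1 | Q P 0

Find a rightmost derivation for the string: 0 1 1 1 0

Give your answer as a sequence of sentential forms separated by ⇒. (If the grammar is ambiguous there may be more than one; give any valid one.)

S ⇒ 0 P ⇒ 0 Q 1 0 ⇒ 0 1 1 1 0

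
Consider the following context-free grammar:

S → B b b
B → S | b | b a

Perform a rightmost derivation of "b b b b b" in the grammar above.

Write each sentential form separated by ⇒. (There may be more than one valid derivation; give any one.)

S ⇒ B b b ⇒ S b b ⇒ B b b b b ⇒ b b b b b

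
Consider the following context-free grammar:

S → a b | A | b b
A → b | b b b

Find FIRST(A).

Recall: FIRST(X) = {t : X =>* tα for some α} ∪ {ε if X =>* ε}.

We compute FIRST(A) using the standard algorithm.
FIRST(A) = {b}
FIRST(S) = {a, b}
Therefore, FIRST(A) = {b}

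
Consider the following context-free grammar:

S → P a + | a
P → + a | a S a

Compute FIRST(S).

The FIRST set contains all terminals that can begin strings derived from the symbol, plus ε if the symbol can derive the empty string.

We compute FIRST(S) using the standard algorithm.
FIRST(P) = {+, a}
FIRST(S) = {+, a}
Therefore, FIRST(S) = {+, a}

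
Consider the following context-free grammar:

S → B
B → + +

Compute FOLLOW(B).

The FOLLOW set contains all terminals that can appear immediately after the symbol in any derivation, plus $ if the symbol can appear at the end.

We compute FOLLOW(B) using the standard algorithm.
FOLLOW(S) starts with {$}.
FIRST(B) = {+}
FIRST(S) = {+}
FOLLOW(B) = {$}
FOLLOW(S) = {$}
Therefore, FOLLOW(B) = {$}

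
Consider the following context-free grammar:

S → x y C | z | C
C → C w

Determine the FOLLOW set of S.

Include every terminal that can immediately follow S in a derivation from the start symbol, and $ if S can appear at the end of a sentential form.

We compute FOLLOW(S) using the standard algorithm.
FOLLOW(S) starts with {$}.
FIRST(C) = {}
FIRST(S) = {x, z}
FOLLOW(C) = {$, w}
FOLLOW(S) = {$}
Therefore, FOLLOW(S) = {$}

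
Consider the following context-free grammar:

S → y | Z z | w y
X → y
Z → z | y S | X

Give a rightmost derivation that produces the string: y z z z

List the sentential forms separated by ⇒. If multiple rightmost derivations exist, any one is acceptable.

S ⇒ Z z ⇒ y S z ⇒ y Z z z ⇒ y z z z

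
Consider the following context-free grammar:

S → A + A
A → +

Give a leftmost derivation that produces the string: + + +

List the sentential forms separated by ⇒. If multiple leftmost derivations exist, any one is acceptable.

S ⇒ A + A ⇒ + + A ⇒ + + +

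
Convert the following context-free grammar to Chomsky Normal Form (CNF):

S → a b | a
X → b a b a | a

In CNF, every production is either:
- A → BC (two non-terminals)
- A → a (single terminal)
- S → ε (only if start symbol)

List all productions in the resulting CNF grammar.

TA → a; TB → b; S → a; X → a; S → TA TB; X → TB X0; X0 → TA X1; X1 → TB TA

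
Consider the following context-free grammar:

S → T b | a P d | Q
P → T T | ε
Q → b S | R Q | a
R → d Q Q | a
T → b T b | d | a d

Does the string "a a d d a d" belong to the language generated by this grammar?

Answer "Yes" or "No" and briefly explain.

No - no valid derivation exists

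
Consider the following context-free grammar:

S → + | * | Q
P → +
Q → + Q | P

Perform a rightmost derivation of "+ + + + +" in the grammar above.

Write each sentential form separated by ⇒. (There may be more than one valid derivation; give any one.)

S ⇒ Q ⇒ + Q ⇒ + + Q ⇒ + + + Q ⇒ + + + + Q ⇒ + + + + P ⇒ + + + + +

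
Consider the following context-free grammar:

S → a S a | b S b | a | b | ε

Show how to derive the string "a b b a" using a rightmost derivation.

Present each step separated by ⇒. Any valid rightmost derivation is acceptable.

S ⇒ a S a ⇒ a b S b a ⇒ a b b a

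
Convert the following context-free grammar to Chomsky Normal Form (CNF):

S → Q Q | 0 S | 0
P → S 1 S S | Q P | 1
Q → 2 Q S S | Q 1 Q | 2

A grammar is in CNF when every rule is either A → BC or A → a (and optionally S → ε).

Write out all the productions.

T0 → 0; S → 0; T1 → 1; P → 1; T2 → 2; Q → 2; S → Q Q; S → T0 S; P → S X0; X0 → T1 X1; X1 → S S; P → Q P; Q → T2 X2; X2 → Q X3; X3 → S S; Q → Q X4; X4 → T1 Q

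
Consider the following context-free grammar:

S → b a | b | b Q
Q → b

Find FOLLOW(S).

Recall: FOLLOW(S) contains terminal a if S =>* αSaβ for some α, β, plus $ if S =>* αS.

We compute FOLLOW(S) using the standard algorithm.
FOLLOW(S) starts with {$}.
FIRST(Q) = {b}
FIRST(S) = {b}
FOLLOW(Q) = {$}
FOLLOW(S) = {$}
Therefore, FOLLOW(S) = {$}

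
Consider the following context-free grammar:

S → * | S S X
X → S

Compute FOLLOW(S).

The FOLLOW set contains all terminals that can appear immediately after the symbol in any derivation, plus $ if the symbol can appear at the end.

We compute FOLLOW(S) using the standard algorithm.
FOLLOW(S) starts with {$}.
FIRST(S) = {*}
FIRST(X) = {*}
FOLLOW(S) = {$, *}
FOLLOW(X) = {$, *}
Therefore, FOLLOW(S) = {$, *}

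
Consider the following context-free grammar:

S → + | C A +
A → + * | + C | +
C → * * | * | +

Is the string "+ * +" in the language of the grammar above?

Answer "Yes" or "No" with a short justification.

No - no valid derivation exists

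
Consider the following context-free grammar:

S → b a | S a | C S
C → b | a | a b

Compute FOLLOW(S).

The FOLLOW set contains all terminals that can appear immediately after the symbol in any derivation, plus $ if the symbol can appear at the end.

We compute FOLLOW(S) using the standard algorithm.
FOLLOW(S) starts with {$}.
FIRST(C) = {a, b}
FIRST(S) = {a, b}
FOLLOW(C) = {a, b}
FOLLOW(S) = {$, a}
Therefore, FOLLOW(S) = {$, a}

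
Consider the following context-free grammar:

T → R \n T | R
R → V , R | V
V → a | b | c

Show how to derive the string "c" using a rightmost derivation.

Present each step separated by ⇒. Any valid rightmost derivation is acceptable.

T ⇒ R ⇒ V ⇒ c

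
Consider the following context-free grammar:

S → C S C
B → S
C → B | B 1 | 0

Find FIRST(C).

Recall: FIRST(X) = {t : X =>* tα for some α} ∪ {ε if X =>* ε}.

We compute FIRST(C) using the standard algorithm.
FIRST(B) = {0}
FIRST(C) = {0}
FIRST(S) = {0}
Therefore, FIRST(C) = {0}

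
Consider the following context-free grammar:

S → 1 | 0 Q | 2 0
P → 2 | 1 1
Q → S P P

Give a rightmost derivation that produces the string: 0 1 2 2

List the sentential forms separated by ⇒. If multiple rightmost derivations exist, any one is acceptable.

S ⇒ 0 Q ⇒ 0 S P P ⇒ 0 S P 2 ⇒ 0 S 2 2 ⇒ 0 1 2 2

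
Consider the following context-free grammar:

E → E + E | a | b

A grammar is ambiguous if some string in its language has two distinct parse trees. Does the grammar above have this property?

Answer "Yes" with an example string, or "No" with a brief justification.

Yes - the string 'b + a + b + a' has two distinct parse trees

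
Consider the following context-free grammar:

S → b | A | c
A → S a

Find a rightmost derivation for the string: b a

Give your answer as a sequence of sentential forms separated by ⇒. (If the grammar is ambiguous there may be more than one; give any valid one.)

S ⇒ A ⇒ S a ⇒ b a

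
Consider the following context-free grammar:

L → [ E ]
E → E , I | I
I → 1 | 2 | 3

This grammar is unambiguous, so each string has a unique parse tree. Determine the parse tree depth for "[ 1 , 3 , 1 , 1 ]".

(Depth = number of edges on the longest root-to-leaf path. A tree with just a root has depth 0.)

6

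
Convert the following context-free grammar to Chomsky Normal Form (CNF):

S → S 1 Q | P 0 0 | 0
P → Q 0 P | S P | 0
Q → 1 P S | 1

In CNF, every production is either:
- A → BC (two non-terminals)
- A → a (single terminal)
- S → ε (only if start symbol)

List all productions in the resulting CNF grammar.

T1 → 1; T0 → 0; S → 0; P → 0; Q → 1; S → S X0; X0 → T1 Q; S → P X1; X1 → T0 T0; P → Q X2; X2 → T0 P; P → S P; Q → T1 X3; X3 → P S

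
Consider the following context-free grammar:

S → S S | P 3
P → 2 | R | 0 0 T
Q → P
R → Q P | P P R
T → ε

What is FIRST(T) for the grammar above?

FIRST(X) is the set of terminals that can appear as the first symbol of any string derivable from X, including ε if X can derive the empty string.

We compute FIRST(T) using the standard algorithm.
FIRST(P) = {0, 2}
FIRST(Q) = {0, 2}
FIRST(R) = {0, 2}
FIRST(S) = {0, 2}
FIRST(T) = {ε}
Therefore, FIRST(T) = {ε}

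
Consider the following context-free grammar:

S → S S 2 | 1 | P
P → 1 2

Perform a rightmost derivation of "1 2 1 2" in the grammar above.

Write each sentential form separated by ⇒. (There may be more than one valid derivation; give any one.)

S ⇒ S S 2 ⇒ S 1 2 ⇒ P 1 2 ⇒ 1 2 1 2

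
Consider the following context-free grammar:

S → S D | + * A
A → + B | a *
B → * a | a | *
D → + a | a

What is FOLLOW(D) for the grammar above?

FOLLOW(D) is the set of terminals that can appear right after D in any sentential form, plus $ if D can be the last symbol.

We compute FOLLOW(D) using the standard algorithm.
FOLLOW(S) starts with {$}.
FIRST(A) = {+, a}
FIRST(B) = {*, a}
FIRST(D) = {+, a}
FIRST(S) = {+}
FOLLOW(A) = {$, +, a}
FOLLOW(B) = {$, +, a}
FOLLOW(D) = {$, +, a}
FOLLOW(S) = {$, +, a}
Therefore, FOLLOW(D) = {$, +, a}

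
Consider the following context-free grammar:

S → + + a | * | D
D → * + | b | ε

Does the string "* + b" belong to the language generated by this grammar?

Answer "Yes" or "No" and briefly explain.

No - no valid derivation exists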